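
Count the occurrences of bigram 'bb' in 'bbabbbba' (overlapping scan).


Scanning 'bbabbbba' for bigram 'bb':
  Position 0: 'bb' -> MATCH
  Position 1: 'ba' -> no
  Position 2: 'ab' -> no
  Position 3: 'bb' -> MATCH
  Position 4: 'bb' -> MATCH
  Position 5: 'bb' -> MATCH
  Position 6: 'ba' -> no
Total matches: 4

4


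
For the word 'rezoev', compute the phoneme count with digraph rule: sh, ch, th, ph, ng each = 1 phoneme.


Parsing 'rezoev' greedily, digraphs first:
  'r' -> consonant phoneme (phonemes so far: 1)
  'e' -> vowel phoneme (phonemes so far: 2)
  'z' -> consonant phoneme (phonemes so far: 3)
  'o' -> vowel phoneme (phonemes so far: 4)
  'e' -> vowel phoneme (phonemes so far: 5)
  'v' -> consonant phoneme (phonemes so far: 6)
Total phonemes: 6

6


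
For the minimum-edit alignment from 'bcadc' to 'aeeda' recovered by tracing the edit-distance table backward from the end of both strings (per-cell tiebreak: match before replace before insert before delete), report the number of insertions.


Edit distance = 4. Backtracking from cell (5, 5) with preference match > replace > insert > delete,
then listing the resulting alignment 'bcadc' -> 'aeeda' left to right:
  Step 1: replace b->a
  Step 2: replace c->e
  Step 3: replace a->e
  Step 4: keep 'd'
  Step 5: replace c->a
Total insertions: 0

0


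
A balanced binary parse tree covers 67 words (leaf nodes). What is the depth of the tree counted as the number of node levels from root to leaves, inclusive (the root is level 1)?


In a balanced binary tree with n leaves the deepest leaf is ceil(log2(n)) edges below the root,
so counting node levels inclusive of root and leaves gives ceil(log2(n)) + 1 levels.
log2(67) = 6.0661
ceil(6.0661) = 7
levels = 7 + 1 = 8

8


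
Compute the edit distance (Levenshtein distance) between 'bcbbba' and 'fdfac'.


Building DP table for s1='bcbbba' (len 6) and s2='fdfac' (len 5):
       f  d  f  a  c
    0  1  2  3  4  5
  b 1  1  2  3  4  5
  c 2  2  2  3  4  4
  b 3  3  3  3  4  5
  b 4  4  4  4  4  5
  b 5  5  5  5  5  5
  a 6  6  6  6  5  6
Edit distance = dp[6][5] = 6

6


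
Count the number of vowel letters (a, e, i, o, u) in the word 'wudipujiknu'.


Scanning each character of 'wudipujiknu':
  Position 1: 'w' -> consonant (running count: 0)
  Position 2: 'u' -> vowel (running count: 1)
  Position 3: 'd' -> consonant (running count: 1)
  Position 4: 'i' -> vowel (running count: 2)
  Position 5: 'p' -> consonant (running count: 2)
  Position 6: 'u' -> vowel (running count: 3)
  Position 7: 'j' -> consonant (running count: 3)
  Position 8: 'i' -> vowel (running count: 4)
  Position 9: 'k' -> consonant (running count: 4)
  Position 10: 'n' -> consonant (running count: 4)
  Position 11: 'u' -> vowel (running count: 5)
Total vowels: 5

5


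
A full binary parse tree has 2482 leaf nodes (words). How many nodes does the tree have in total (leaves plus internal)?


Leaf nodes (terminals): 2482
Internal nodes = n - 1 = 2482 - 1 = 2481
Total = leaves + internal = 2482 + 2481 = 4963

4963


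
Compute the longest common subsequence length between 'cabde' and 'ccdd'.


DP table for LCS of 'cabde' and 'ccdd':
       c  c  d  d
    0  0  0  0  0
  c 0  1  1  1  1
  a 0  1  1  1  1
  b 0  1  1  1  1
  d 0  1  1  2  2
  e 0  1  1  2  2
LCS: 'cd'
LCS length = 2

2


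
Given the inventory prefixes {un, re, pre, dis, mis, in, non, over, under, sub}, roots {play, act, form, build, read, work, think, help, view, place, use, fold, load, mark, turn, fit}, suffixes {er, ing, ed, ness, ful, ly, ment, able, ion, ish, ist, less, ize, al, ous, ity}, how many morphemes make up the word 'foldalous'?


Segmenting 'foldalous' against the inventory:
  'fold' -> root (morpheme 1)
  'al' -> suffix (morpheme 2)
  'ous' -> suffix (morpheme 3)
Total morphemes: 3

3


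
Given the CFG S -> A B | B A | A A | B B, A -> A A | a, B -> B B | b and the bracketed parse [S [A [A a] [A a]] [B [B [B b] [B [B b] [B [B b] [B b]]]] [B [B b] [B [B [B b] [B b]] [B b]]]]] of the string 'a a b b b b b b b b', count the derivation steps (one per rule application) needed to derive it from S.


Every bracketed nonterminal node [X ...] in the tree is produced by exactly one rule application.
Reading the tree off as a leftmost derivation:
  Step 1: S  =>  A B   (applied S -> A B)
  Step 2: A B  =>  A A B   (applied A -> A A)
  Step 3: A A B  =>  a A B   (applied A -> a)
  Step 4: a A B  =>  a a B   (applied A -> a)
  Step 5: a a B  =>  a a B B   (applied B -> B B)
  Step 6: a a B B  =>  a a B B B   (applied B -> B B)
  Step 7: a a B B B  =>  a a b B B   (applied B -> b)
  Step 8: a a b B B  =>  a a b B B B   (applied B -> B B)
  Step 9: a a b B B B  =>  a a b b B B   (applied B -> b)
  Step 10: a a b b B B  =>  a a b b B B B   (applied B -> B B)
  Step 11: a a b b B B B  =>  a a b b b B B   (applied B -> b)
  Step 12: a a b b b B B  =>  a a b b b b B   (applied B -> b)
  Step 13: a a b b b b B  =>  a a b b b b B B   (applied B -> B B)
  Step 14: a a b b b b B B  =>  a a b b b b b B   (applied B -> b)
  Step 15: a a b b b b b B  =>  a a b b b b b B B   (applied B -> B B)
  Step 16: a a b b b b b B B  =>  a a b b b b b B B B   (applied B -> B B)
  Step 17: a a b b b b b B B B  =>  a a b b b b b b B B   (applied B -> b)
  Step 18: a a b b b b b b B B  =>  a a b b b b b b b B   (applied B -> b)
  Step 19: a a b b b b b b b B  =>  a a b b b b b b b b   (applied B -> b)
Final yield: a a b b b b b b b b
Total rewrite steps: 19

19


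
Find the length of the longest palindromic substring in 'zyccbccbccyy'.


Scanning 'zyccbccbccyy' for palindromic substrings.
Substring at positions 1-10: 'yccbccbccy'.
Check: reverse('yccbccbccy') = 'yccbccbccy' -> palindrome confirmed.
Neighbouring characters ('z' / 'y') break symmetry, so it cannot extend further.
No longer palindromic substring exists; longest length = 10

10


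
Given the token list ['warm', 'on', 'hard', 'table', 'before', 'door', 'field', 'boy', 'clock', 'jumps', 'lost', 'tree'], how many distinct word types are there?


Listing all tokens and tracking unique types:
  Token 1: 'warm' -> NEW (unique so far: 1)
  Token 2: 'on' -> NEW (unique so far: 2)
  Token 3: 'hard' -> NEW (unique so far: 3)
  Token 4: 'table' -> NEW (unique so far: 4)
  Token 5: 'before' -> NEW (unique so far: 5)
  Token 6: 'door' -> NEW (unique so far: 6)
  Token 7: 'field' -> NEW (unique so far: 7)
  Token 8: 'boy' -> NEW (unique so far: 8)
  Token 9: 'clock' -> NEW (unique so far: 9)
  Token 10: 'jumps' -> NEW (unique so far: 10)
  Token 11: 'lost' -> NEW (unique so far: 11)
  Token 12: 'tree' -> NEW (unique so far: 12)
Unique types: ('before', 'boy', 'clock', 'door', 'field', 'hard', 'jumps', 'lost', 'on', 'table', 'tree', 'warm')
Vocabulary size: 12

12


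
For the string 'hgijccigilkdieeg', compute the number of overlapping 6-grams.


String 'hgijccigilkdieeg' has length L = 16.
Number of overlapping n-grams = L - n + 1
Substituting: 16 - 6 + 1 = 11

11


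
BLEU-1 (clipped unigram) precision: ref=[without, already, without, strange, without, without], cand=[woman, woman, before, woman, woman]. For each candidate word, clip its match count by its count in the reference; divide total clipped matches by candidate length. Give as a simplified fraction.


Reference word counts: {'already': 1, 'strange': 1, 'without': 4}
Checking each candidate word (with clipping):
  'woman' -> not in reference -> no match (matches: 0)
  'woman' -> not in reference -> no match (matches: 0)
  'before' -> not in reference -> no match (matches: 0)
  'woman' -> not in reference -> no match (matches: 0)
  'woman' -> not in reference -> no match (matches: 0)
Clipped matches: 0, Candidate length: 5
Precision = 0/5 = 0

0


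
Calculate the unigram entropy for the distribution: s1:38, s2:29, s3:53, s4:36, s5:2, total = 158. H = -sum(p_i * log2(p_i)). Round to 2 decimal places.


Computing entropy H = -sum(p_i * log2(p_i)):
  s1: p = 38/158 = 0.2405, -p*log2(p) = 0.4944
  s2: p = 29/158 = 0.1835, -p*log2(p) = 0.4489
  s3: p = 53/158 = 0.3354, -p*log2(p) = 0.5286
  s4: p = 36/158 = 0.2278, -p*log2(p) = 0.4862
  s5: p = 2/158 = 0.0127, -p*log2(p) = 0.0798
H = sum of terms = 2.0379
Rounded to 2 decimals: 2.04

2.04


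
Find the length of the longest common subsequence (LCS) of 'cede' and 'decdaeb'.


DP table for LCS of 'cede' and 'decdaeb':
       d  e  c  d  a  e  b
    0  0  0  0  0  0  0  0
  c 0  0  0  1  1  1  1  1
  e 0  0  1  1  1  1  2  2
  d 0  1  1  1  2  2  2  2
  e 0  1  2  2  2  2  3  3
LCS: 'cde'
LCS length = 3

3


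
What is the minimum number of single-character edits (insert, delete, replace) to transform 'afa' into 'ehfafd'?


Building DP table for s1='afa' (len 3) and s2='ehfafd' (len 6):
       e  h  f  a  f  d
    0  1  2  3  4  5  6
  a 1  1  2  3  3  4  5
  f 2  2  2  2  3  3  4
  a 3  3  3  3  2  3  4
Edit distance = dp[3][6] = 4

4


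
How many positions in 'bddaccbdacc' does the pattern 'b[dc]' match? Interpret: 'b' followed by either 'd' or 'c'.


Pattern: b[dc] means 'b' followed by either 'd' or 'c'.
Scanning 'bddaccbdacc' position-by-position:
  Pos 0: window 'bd' -> MATCH
  Pos 1: window 'dd' -> no
  Pos 2: window 'da' -> no
  Pos 3: window 'ac' -> no
  Pos 4: window 'cc' -> no
  Pos 5: window 'cb' -> no
  Pos 6: window 'bd' -> MATCH
  Pos 7: window 'da' -> no
  Pos 8: window 'ac' -> no
  Pos 9: window 'cc' -> no
  Pos 10: window 'c' -> no
Total matches: 2

2


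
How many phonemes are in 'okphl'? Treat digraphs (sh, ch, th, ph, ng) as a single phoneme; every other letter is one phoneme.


Parsing 'okphl' greedily, digraphs first:
  'o' -> vowel phoneme (phonemes so far: 1)
  'k' -> consonant phoneme (phonemes so far: 2)
  'ph' -> digraph (1 consonant phoneme) (phonemes so far: 3)
  'l' -> consonant phoneme (phonemes so far: 4)
Total phonemes: 4

4


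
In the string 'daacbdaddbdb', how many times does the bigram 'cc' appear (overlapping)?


Scanning 'daacbdaddbdb' for bigram 'cc':
  Position 0: 'da' -> no
  Position 1: 'aa' -> no
  Position 2: 'ac' -> no
  Position 3: 'cb' -> no
  Position 4: 'bd' -> no
  Position 5: 'da' -> no
  Position 6: 'ad' -> no
  Position 7: 'dd' -> no
  Position 8: 'db' -> no
  Position 9: 'bd' -> no
  Position 10: 'db' -> no
Total matches: 0

0


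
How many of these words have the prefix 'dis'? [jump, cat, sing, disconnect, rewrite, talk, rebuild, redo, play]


Checking each word for prefix 'dis':
  'jump' -> no (count: 0)
  'cat' -> no (count: 0)
  'sing' -> no (count: 0)
  'disconnect' -> YES, starts with 'dis' (count: 1)
  'rewrite' -> no (count: 1)
  'talk' -> no (count: 1)
  'rebuild' -> no (count: 1)
  'redo' -> no (count: 1)
  'play' -> no (count: 1)
Total with prefix 'dis': 1

1


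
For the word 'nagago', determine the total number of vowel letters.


Scanning each character of 'nagago':
  Position 1: 'n' -> consonant (running count: 0)
  Position 2: 'a' -> vowel (running count: 1)
  Position 3: 'g' -> consonant (running count: 1)
  Position 4: 'a' -> vowel (running count: 2)
  Position 5: 'g' -> consonant (running count: 2)
  Position 6: 'o' -> vowel (running count: 3)
Total vowels: 3

3


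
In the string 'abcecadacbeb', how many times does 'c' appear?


Scanning 'abcecadacbeb' for 'c':
  Position 2: 'c' -> MATCH (count: 1)
  Position 4: 'c' -> MATCH (count: 2)
  Position 8: 'c' -> MATCH (count: 3)
Total occurrences of 'c': 3

3


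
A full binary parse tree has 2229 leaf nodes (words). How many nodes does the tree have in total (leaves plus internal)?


Leaf nodes (terminals): 2229
Internal nodes = n - 1 = 2229 - 1 = 2228
Total = leaves + internal = 2229 + 2228 = 4457

4457


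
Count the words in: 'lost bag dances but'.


Counting words by splitting on spaces:
  Word 1: 'lost'
  Word 2: 'bag'
  Word 3: 'dances'
  Word 4: 'but'
Total words: 4

4


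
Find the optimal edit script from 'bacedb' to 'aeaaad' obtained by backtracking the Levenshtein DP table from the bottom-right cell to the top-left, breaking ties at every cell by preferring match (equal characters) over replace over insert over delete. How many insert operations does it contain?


Edit distance = 5. Backtracking from cell (6, 6) with preference match > replace > insert > delete,
then listing the resulting alignment 'bacedb' -> 'aeaaad' left to right:
  Step 1: insert 'a' [insertion #1]
  Step 2: replace b->e
  Step 3: keep 'a'
  Step 4: replace c->a
  Step 5: replace e->a
  Step 6: keep 'd'
  Step 7: delete 'b'
Total insertions: 1

1


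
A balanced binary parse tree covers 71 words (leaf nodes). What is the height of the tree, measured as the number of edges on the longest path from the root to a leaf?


In a balanced binary tree with n leaves the deepest leaf is ceil(log2(n)) edges below the root.
log2(71) = 6.1497
ceil(6.1497) = 7
height (edges) = 7

7


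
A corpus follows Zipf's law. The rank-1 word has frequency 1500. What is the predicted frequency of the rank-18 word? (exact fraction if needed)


Zipf's law: freq(rank) = f1 / rank
f1 = 1500, rank = 18
freq = 1500 / 18
GCD(1500, 18) = 6
Simplified: 250/3

250/3


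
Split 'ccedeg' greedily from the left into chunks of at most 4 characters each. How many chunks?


'ccedeg' has 6 characters.
Chunking with max size 4:
  Chunk 1: 'cced' (positions 0-3)
  Chunk 2: 'eg' (positions 4-5)
Total chunks: ceil(6 / 4) = 2

2


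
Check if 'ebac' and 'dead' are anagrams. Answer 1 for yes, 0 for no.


Sort characters of 'ebac': 'abce'
Sort characters of 'dead': 'adde'
Sorted forms differ -> they are NOT anagrams
Result: 0

0


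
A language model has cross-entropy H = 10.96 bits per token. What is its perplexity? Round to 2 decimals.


Perplexity formula: PP = 2^H
H = 10.96
PP = 2^10.96
Decompose: 2^10.96 = 2^10 * 2^0.96
2^10 = 1024, 2^0.96 ~ 1.9453099
PP ~ 1024 * 1.9453099 = 1991.9973376
Rounded to 2 decimals: 1992.00

1992.00


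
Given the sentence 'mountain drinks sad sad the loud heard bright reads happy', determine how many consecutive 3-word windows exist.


Word trigrams from [10] words:
  Trigram 1: (mountain drinks sad)
  Trigram 2: (drinks sad sad)
  Trigram 3: (sad sad the)
  Trigram 4: (sad the loud)
  Trigram 5: (the loud heard)
  Trigram 6: (loud heard bright)
  Trigram 7: (heard bright reads)
  Trigram 8: (bright reads happy)
Total word trigrams: 10 - 2 = 8

8


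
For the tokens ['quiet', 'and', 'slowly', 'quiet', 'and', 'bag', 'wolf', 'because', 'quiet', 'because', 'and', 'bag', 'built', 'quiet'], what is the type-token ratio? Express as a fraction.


Tokens: 14
Unique types: ('and', 'bag', 'because', 'built', 'quiet', 'slowly', 'wolf') = 7
TTR = 7/14
Simplify: divide both by 7 -> 1/2
TTR = 1/2

1/2


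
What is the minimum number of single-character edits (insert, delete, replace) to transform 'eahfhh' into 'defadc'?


Building DP table for s1='eahfhh' (len 6) and s2='defadc' (len 6):
       d  e  f  a  d  c
    0  1  2  3  4  5  6
  e 1  1  1  2  3  4  5
  a 2  2  2  2  2  3  4
  h 3  3  3  3  3  3  4
  f 4  4  4  3  4  4  4
  h 5  5  5  4  4  5  5
  h 6  6  6  5  5  5  6
Edit distance = dp[6][6] = 6

6


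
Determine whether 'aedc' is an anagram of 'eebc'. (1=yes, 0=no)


Sort characters of 'aedc': 'acde'
Sort characters of 'eebc': 'bcee'
Sorted forms differ -> they are NOT anagrams
Result: 0

0


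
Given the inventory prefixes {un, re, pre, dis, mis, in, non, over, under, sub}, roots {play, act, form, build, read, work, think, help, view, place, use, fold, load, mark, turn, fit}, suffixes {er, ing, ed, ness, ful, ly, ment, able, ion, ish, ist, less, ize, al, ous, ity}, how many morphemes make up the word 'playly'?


Segmenting 'playly' against the inventory:
  'play' -> root (morpheme 1)
  'ly' -> suffix (morpheme 2)
Total morphemes: 2

2


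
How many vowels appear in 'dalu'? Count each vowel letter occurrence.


Scanning each character of 'dalu':
  Position 1: 'd' -> consonant (running count: 0)
  Position 2: 'a' -> vowel (running count: 1)
  Position 3: 'l' -> consonant (running count: 1)
  Position 4: 'u' -> vowel (running count: 2)
Total vowels: 2

2


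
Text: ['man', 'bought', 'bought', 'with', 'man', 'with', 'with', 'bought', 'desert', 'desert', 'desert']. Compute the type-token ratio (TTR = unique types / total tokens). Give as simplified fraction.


Tokens: 11
Unique types: ('bought', 'desert', 'man', 'with') = 4
TTR = 4/11
Already in lowest terms.

4/11


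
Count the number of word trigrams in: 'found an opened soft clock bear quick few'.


Word trigrams from [8] words:
  Trigram 1: (found an opened)
  Trigram 2: (an opened soft)
  Trigram 3: (opened soft clock)
  Trigram 4: (soft clock bear)
  Trigram 5: (clock bear quick)
  Trigram 6: (bear quick few)
Total word trigrams: 8 - 2 = 6

6


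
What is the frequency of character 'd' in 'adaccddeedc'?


Scanning 'adaccddeedc' for 'd':
  Position 1: 'd' -> MATCH (count: 1)
  Position 5: 'd' -> MATCH (count: 2)
  Position 6: 'd' -> MATCH (count: 3)
  Position 9: 'd' -> MATCH (count: 4)
Total occurrences of 'd': 4

4


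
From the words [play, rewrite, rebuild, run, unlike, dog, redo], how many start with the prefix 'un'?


Checking each word for prefix 'un':
  'play' -> no (count: 0)
  'rewrite' -> no (count: 0)
  'rebuild' -> no (count: 0)
  'run' -> no (count: 0)
  'unlike' -> YES, starts with 'un' (count: 1)
  'dog' -> no (count: 1)
  'redo' -> no (count: 1)
Total with prefix 'un': 1

1


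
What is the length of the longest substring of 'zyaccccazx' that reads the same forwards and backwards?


Scanning 'zyaccccazx' for palindromic substrings.
Substring at positions 2-7: 'acccca'.
Check: reverse('acccca') = 'acccca' -> palindrome confirmed.
Neighbouring characters ('y' / 'z') break symmetry, so it cannot extend further.
No longer palindromic substring exists; longest length = 6

6


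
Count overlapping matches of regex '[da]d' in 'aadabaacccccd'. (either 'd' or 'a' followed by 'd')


Pattern: [da]d means either 'd' or 'a' followed by 'd'.
Scanning 'aadabaacccccd' position-by-position:
  Pos 0: window 'aa' -> no
  Pos 1: window 'ad' -> MATCH
  Pos 2: window 'da' -> no
  Pos 3: window 'ab' -> no
  Pos 4: window 'ba' -> no
  Pos 5: window 'aa' -> no
  Pos 6: window 'ac' -> no
  Pos 7: window 'cc' -> no
  Pos 8: window 'cc' -> no
  Pos 9: window 'cc' -> no
  Pos 10: window 'cc' -> no
  Pos 11: window 'cd' -> no
  Pos 12: window 'd' -> no
Total matches: 1

1


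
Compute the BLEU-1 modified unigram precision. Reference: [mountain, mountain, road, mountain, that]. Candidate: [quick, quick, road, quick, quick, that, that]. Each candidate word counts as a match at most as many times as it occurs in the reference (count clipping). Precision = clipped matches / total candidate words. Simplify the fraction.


Reference word counts: {'mountain': 3, 'road': 1, 'that': 1}
Checking each candidate word (with clipping):
  'quick' -> not in reference -> no match (matches: 0)
  'quick' -> not in reference -> no match (matches: 0)
  'road' -> in reference (ref count 1, used 1/1) -> match (matches: 1)
  'quick' -> not in reference -> no match (matches: 1)
  'quick' -> not in reference -> no match (matches: 1)
  'that' -> in reference (ref count 1, used 1/1) -> match (matches: 2)
  'that' -> ref count 1 already used up (1/1) -> clipped, no match (matches: 2)
Clipped matches: 2, Candidate length: 7
Precision = 2/7

2/7


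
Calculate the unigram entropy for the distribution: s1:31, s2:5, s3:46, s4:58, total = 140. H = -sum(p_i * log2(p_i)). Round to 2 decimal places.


Computing entropy H = -sum(p_i * log2(p_i)):
  s1: p = 31/140 = 0.2214, -p*log2(p) = 0.4816
  s2: p = 5/140 = 0.0357, -p*log2(p) = 0.1717
  s3: p = 46/140 = 0.3286, -p*log2(p) = 0.5276
  s4: p = 58/140 = 0.4143, -p*log2(p) = 0.5267
H = sum of terms = 1.7076
Rounded to 2 decimals: 1.71

1.71


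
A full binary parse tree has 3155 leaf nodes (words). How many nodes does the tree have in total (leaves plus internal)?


Leaf nodes (terminals): 3155
Internal nodes = n - 1 = 3155 - 1 = 3154
Total = leaves + internal = 3155 + 3154 = 6309

6309


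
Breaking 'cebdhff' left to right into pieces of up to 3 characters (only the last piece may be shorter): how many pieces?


'cebdhff' has 7 characters.
Chunking with max size 3:
  Chunk 1: 'ceb' (positions 0-2)
  Chunk 2: 'dhf' (positions 3-5)
  Chunk 3: 'f' (positions 6-6)
Total chunks: ceil(7 / 3) = 3

3


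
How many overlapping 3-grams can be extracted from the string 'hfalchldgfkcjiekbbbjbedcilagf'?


String 'hfalchldgfkcjiekbbbjbedcilagf' has length L = 29.
Number of overlapping n-grams = L - n + 1
Substituting: 29 - 3 + 1 = 27

27


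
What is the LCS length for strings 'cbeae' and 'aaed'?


DP table for LCS of 'cbeae' and 'aaed':
       a  a  e  d
    0  0  0  0  0
  c 0  0  0  0  0
  b 0  0  0  0  0
  e 0  0  0  1  1
  a 0  1  1  1  1
  e 0  1  1  2  2
LCS: 'ae'
LCS length = 2

2


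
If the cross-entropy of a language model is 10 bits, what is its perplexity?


Perplexity formula: PP = 2^H
H = 10
PP = 2^10
PP = 2^10 = 1024

1024


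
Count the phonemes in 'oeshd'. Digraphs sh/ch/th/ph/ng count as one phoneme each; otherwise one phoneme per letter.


Parsing 'oeshd' greedily, digraphs first:
  'o' -> vowel phoneme (phonemes so far: 1)
  'e' -> vowel phoneme (phonemes so far: 2)
  'sh' -> digraph (1 consonant phoneme) (phonemes so far: 3)
  'd' -> consonant phoneme (phonemes so far: 4)
Total phonemes: 4

4


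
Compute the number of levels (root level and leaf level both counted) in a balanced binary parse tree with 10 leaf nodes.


In a balanced binary tree with n leaves the deepest leaf is ceil(log2(n)) edges below the root,
so counting node levels inclusive of root and leaves gives ceil(log2(n)) + 1 levels.
log2(10) = 3.3219
ceil(3.3219) = 4
levels = 4 + 1 = 5

5


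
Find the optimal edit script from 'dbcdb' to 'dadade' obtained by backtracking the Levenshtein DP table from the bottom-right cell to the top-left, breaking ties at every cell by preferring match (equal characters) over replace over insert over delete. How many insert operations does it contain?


Edit distance = 4. Backtracking from cell (5, 6) with preference match > replace > insert > delete,
then listing the resulting alignment 'dbcdb' -> 'dadade' left to right:
  Step 1: keep 'd'
  Step 2: insert 'a' [insertion #1]
  Step 3: replace b->d
  Step 4: replace c->a
  Step 5: keep 'd'
  Step 6: replace b->e
Total insertions: 1

1


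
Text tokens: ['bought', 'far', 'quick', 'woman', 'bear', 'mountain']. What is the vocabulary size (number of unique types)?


Listing all tokens and tracking unique types:
  Token 1: 'bought' -> NEW (unique so far: 1)
  Token 2: 'far' -> NEW (unique so far: 2)
  Token 3: 'quick' -> NEW (unique so far: 3)
  Token 4: 'woman' -> NEW (unique so far: 4)
  Token 5: 'bear' -> NEW (unique so far: 5)
  Token 6: 'mountain' -> NEW (unique so far: 6)
Unique types: ('bear', 'bought', 'far', 'mountain', 'quick', 'woman')
Vocabulary size: 6

6


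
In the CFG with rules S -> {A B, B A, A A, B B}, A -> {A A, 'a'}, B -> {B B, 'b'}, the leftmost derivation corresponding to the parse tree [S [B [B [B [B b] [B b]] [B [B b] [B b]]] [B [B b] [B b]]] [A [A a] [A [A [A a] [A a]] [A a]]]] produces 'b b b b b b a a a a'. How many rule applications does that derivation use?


Every bracketed nonterminal node [X ...] in the tree is produced by exactly one rule application.
Reading the tree off as a leftmost derivation:
  Step 1: S  =>  B A   (applied S -> B A)
  Step 2: B A  =>  B B A   (applied B -> B B)
  Step 3: B B A  =>  B B B A   (applied B -> B B)
  Step 4: B B B A  =>  B B B B A   (applied B -> B B)
  Step 5: B B B B A  =>  b B B B A   (applied B -> b)
  Step 6: b B B B A  =>  b b B B A   (applied B -> b)
  Step 7: b b B B A  =>  b b B B B A   (applied B -> B B)
  Step 8: b b B B B A  =>  b b b B B A   (applied B -> b)
  Step 9: b b b B B A  =>  b b b b B A   (applied B -> b)
  Step 10: b b b b B A  =>  b b b b B B A   (applied B -> B B)
  Step 11: b b b b B B A  =>  b b b b b B A   (applied B -> b)
  Step 12: b b b b b B A  =>  b b b b b b A   (applied B -> b)
  Step 13: b b b b b b A  =>  b b b b b b A A   (applied A -> A A)
  Step 14: b b b b b b A A  =>  b b b b b b a A   (applied A -> a)
  Step 15: b b b b b b a A  =>  b b b b b b a A A   (applied A -> A A)
  Step 16: b b b b b b a A A  =>  b b b b b b a A A A   (applied A -> A A)
  Step 17: b b b b b b a A A A  =>  b b b b b b a a A A   (applied A -> a)
  Step 18: b b b b b b a a A A  =>  b b b b b b a a a A   (applied A -> a)
  Step 19: b b b b b b a a a A  =>  b b b b b b a a a a   (applied A -> a)
Final yield: b b b b b b a a a a
Total rewrite steps: 19

19


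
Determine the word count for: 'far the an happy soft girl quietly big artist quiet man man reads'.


Counting words by splitting on spaces:
  Word 1: 'far'
  Word 2: 'the'
  Word 3: 'an'
  Word 4: 'happy'
  Word 5: 'soft'
  Word 6: 'girl'
  Word 7: 'quietly'
  Word 8: 'big'
  Word 9: 'artist'
  Word 10: 'quiet'
  Word 11: 'man'
  Word 12: 'man'
  Word 13: 'reads'
Total words: 13

13


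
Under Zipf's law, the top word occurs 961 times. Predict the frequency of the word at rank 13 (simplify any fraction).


Zipf's law: freq(rank) = f1 / rank
f1 = 961, rank = 13
freq = 961 / 13
GCD(961, 13) = 1
Simplified: 961/13

961/13


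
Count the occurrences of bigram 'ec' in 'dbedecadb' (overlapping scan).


Scanning 'dbedecadb' for bigram 'ec':
  Position 0: 'db' -> no
  Position 1: 'be' -> no
  Position 2: 'ed' -> no
  Position 3: 'de' -> no
  Position 4: 'ec' -> MATCH
  Position 5: 'ca' -> no
  Position 6: 'ad' -> no
  Position 7: 'db' -> no
Total matches: 1

1


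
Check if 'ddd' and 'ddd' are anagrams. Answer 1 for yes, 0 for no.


Sort characters of 'ddd': 'ddd'
Sort characters of 'ddd': 'ddd'
Sorted forms match -> they ARE anagrams
Result: 1

1


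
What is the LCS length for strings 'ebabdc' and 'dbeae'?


DP table for LCS of 'ebabdc' and 'dbeae':
       d  b  e  a  e
    0  0  0  0  0  0
  e 0  0  0  1  1  1
  b 0  0  1  1  1  1
  a 0  0  1  1  2  2
  b 0  0  1  1  2  2
  d 0  1  1  1  2  2
  c 0  1  1  1  2  2
LCS: 'ea'
LCS length = 2

2


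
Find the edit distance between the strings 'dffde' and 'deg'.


Building DP table for s1='dffde' (len 5) and s2='deg' (len 3):
       d  e  g
    0  1  2  3
  d 1  0  1  2
  f 2  1  1  2
  f 3  2  2  2
  d 4  3  3  3
  e 5  4  3  4
Edit distance = dp[5][3] = 4

4


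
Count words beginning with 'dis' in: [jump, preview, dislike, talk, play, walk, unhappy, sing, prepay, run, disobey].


Checking each word for prefix 'dis':
  'jump' -> no (count: 0)
  'preview' -> no (count: 0)
  'dislike' -> YES, starts with 'dis' (count: 1)
  'talk' -> no (count: 1)
  'play' -> no (count: 1)
  'walk' -> no (count: 1)
  'unhappy' -> no (count: 1)
  'sing' -> no (count: 1)
  'prepay' -> no (count: 1)
  'run' -> no (count: 1)
  'disobey' -> YES, starts with 'dis' (count: 2)
Total with prefix 'dis': 2

2


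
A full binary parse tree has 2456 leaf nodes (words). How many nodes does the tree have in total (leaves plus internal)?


Leaf nodes (terminals): 2456
Internal nodes = n - 1 = 2456 - 1 = 2455
Total = leaves + internal = 2456 + 2455 = 4911

4911


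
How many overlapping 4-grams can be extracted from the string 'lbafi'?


String 'lbafi' has length L = 5.
Number of overlapping n-grams = L - n + 1
Substituting: 5 - 4 + 1 = 2

2


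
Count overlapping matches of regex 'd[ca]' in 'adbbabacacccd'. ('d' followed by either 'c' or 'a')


Pattern: d[ca] means 'd' followed by either 'c' or 'a'.
Scanning 'adbbabacacccd' position-by-position:
  Pos 0: window 'ad' -> no
  Pos 1: window 'db' -> no
  Pos 2: window 'bb' -> no
  Pos 3: window 'ba' -> no
  Pos 4: window 'ab' -> no
  Pos 5: window 'ba' -> no
  Pos 6: window 'ac' -> no
  Pos 7: window 'ca' -> no
  Pos 8: window 'ac' -> no
  Pos 9: window 'cc' -> no
  Pos 10: window 'cc' -> no
  Pos 11: window 'cd' -> no
  Pos 12: window 'd' -> no
Total matches: 0

0


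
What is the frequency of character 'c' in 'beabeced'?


Scanning 'beabeced' for 'c':
  Position 5: 'c' -> MATCH (count: 1)
Total occurrences of 'c': 1

1


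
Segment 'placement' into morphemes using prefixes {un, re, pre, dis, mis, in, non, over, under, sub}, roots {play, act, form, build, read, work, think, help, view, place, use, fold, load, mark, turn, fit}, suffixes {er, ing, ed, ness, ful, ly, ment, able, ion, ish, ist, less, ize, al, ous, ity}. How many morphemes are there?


Segmenting 'placement' against the inventory:
  'place' -> root (morpheme 1)
  'ment' -> suffix (morpheme 2)
Total morphemes: 2

2


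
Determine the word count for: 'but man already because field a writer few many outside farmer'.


Counting words by splitting on spaces:
  Word 1: 'but'
  Word 2: 'man'
  Word 3: 'already'
  Word 4: 'because'
  Word 5: 'field'
  Word 6: 'a'
  Word 7: 'writer'
  Word 8: 'few'
  Word 9: 'many'
  Word 10: 'outside'
  Word 11: 'farmer'
Total words: 11

11


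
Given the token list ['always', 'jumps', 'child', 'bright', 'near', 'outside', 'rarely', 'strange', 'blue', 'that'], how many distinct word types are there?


Listing all tokens and tracking unique types:
  Token 1: 'always' -> NEW (unique so far: 1)
  Token 2: 'jumps' -> NEW (unique so far: 2)
  Token 3: 'child' -> NEW (unique so far: 3)
  Token 4: 'bright' -> NEW (unique so far: 4)
  Token 5: 'near' -> NEW (unique so far: 5)
  Token 6: 'outside' -> NEW (unique so far: 6)
  Token 7: 'rarely' -> NEW (unique so far: 7)
  Token 8: 'strange' -> NEW (unique so far: 8)
  Token 9: 'blue' -> NEW (unique so far: 9)
  Token 10: 'that' -> NEW (unique so far: 10)
Unique types: ('always', 'blue', 'bright', 'child', 'jumps', 'near', 'outside', 'rarely', 'strange', 'that')
Vocabulary size: 10

10


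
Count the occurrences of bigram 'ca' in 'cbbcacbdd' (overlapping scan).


Scanning 'cbbcacbdd' for bigram 'ca':
  Position 0: 'cb' -> no
  Position 1: 'bb' -> no
  Position 2: 'bc' -> no
  Position 3: 'ca' -> MATCH
  Position 4: 'ac' -> no
  Position 5: 'cb' -> no
  Position 6: 'bd' -> no
  Position 7: 'dd' -> no
Total matches: 1

1


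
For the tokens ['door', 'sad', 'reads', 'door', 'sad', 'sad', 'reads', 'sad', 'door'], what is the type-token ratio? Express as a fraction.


Tokens: 9
Unique types: ('door', 'reads', 'sad') = 3
TTR = 3/9
Simplify: divide both by 3 -> 1/3
TTR = 1/3

1/3


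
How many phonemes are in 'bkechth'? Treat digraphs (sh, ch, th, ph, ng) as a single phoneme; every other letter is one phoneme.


Parsing 'bkechth' greedily, digraphs first:
  'b' -> consonant phoneme (phonemes so far: 1)
  'k' -> consonant phoneme (phonemes so far: 2)
  'e' -> vowel phoneme (phonemes so far: 3)
  'ch' -> digraph (1 consonant phoneme) (phonemes so far: 4)
  'th' -> digraph (1 consonant phoneme) (phonemes so far: 5)
Total phonemes: 5

5


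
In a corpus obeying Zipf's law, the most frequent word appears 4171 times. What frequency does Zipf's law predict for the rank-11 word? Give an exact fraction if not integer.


Zipf's law: freq(rank) = f1 / rank
f1 = 4171, rank = 11
freq = 4171 / 11
GCD(4171, 11) = 1
Simplified: 4171/11

4171/11


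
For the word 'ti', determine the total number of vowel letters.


Scanning each character of 'ti':
  Position 1: 't' -> consonant (running count: 0)
  Position 2: 'i' -> vowel (running count: 1)
Total vowels: 1

1


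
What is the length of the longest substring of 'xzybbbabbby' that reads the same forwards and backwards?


Scanning 'xzybbbabbby' for palindromic substrings.
Substring at positions 2-10: 'ybbbabbby'.
Check: reverse('ybbbabbby') = 'ybbbabbby' -> palindrome confirmed.
Neighbouring characters ('z' / '-') break symmetry, so it cannot extend further.
No longer palindromic substring exists; longest length = 9

9


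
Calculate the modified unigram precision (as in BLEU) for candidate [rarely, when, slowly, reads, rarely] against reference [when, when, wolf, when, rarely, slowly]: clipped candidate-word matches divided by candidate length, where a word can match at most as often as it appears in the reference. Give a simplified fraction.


Reference word counts: {'rarely': 1, 'slowly': 1, 'when': 3, 'wolf': 1}
Checking each candidate word (with clipping):
  'rarely' -> in reference (ref count 1, used 1/1) -> match (matches: 1)
  'when' -> in reference (ref count 3, used 1/3) -> match (matches: 2)
  'slowly' -> in reference (ref count 1, used 1/1) -> match (matches: 3)
  'reads' -> not in reference -> no match (matches: 3)
  'rarely' -> ref count 1 already used up (1/1) -> clipped, no match (matches: 3)
Clipped matches: 3, Candidate length: 5
Precision = 3/5

3/5


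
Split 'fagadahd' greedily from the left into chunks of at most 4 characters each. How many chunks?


'fagadahd' has 8 characters.
Chunking with max size 4:
  Chunk 1: 'faga' (positions 0-3)
  Chunk 2: 'dahd' (positions 4-7)
Total chunks: ceil(8 / 4) = 2

2


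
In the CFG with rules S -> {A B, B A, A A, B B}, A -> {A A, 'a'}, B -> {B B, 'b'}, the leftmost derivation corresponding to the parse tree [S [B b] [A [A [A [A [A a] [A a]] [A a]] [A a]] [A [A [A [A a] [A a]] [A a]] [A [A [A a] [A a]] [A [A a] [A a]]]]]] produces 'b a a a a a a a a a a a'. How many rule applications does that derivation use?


Every bracketed nonterminal node [X ...] in the tree is produced by exactly one rule application.
Reading the tree off as a leftmost derivation:
  Step 1: S  =>  B A   (applied S -> B A)
  Step 2: B A  =>  b A   (applied B -> b)
  Step 3: b A  =>  b A A   (applied A -> A A)
  Step 4: b A A  =>  b A A A   (applied A -> A A)
  Step 5: b A A A  =>  b A A A A   (applied A -> A A)
  Step 6: b A A A A  =>  b A A A A A   (applied A -> A A)
  Step 7: b A A A A A  =>  b a A A A A   (applied A -> a)
  Step 8: b a A A A A  =>  b a a A A A   (applied A -> a)
  Step 9: b a a A A A  =>  b a a a A A   (applied A -> a)
  Step 10: b a a a A A  =>  b a a a a A   (applied A -> a)
  Step 11: b a a a a A  =>  b a a a a A A   (applied A -> A A)
  Step 12: b a a a a A A  =>  b a a a a A A A   (applied A -> A A)
  Step 13: b a a a a A A A  =>  b a a a a A A A A   (applied A -> A A)
  Step 14: b a a a a A A A A  =>  b a a a a a A A A   (applied A -> a)
  Step 15: b a a a a a A A A  =>  b a a a a a a A A   (applied A -> a)
  Step 16: b a a a a a a A A  =>  b a a a a a a a A   (applied A -> a)
  Step 17: b a a a a a a a A  =>  b a a a a a a a A A   (applied A -> A A)
  Step 18: b a a a a a a a A A  =>  b a a a a a a a A A A   (applied A -> A A)
  Step 19: b a a a a a a a A A A  =>  b a a a a a a a a A A   (applied A -> a)
  Step 20: b a a a a a a a a A A  =>  b a a a a a a a a a A   (applied A -> a)
  Step 21: b a a a a a a a a a A  =>  b a a a a a a a a a A A   (applied A -> A A)
  Step 22: b a a a a a a a a a A A  =>  b a a a a a a a a a a A   (applied A -> a)
  Step 23: b a a a a a a a a a a A  =>  b a a a a a a a a a a a   (applied A -> a)
Final yield: b a a a a a a a a a a a
Total rewrite steps: 23

23


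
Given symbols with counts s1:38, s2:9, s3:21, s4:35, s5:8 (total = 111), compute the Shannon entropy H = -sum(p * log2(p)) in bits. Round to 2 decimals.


Computing entropy H = -sum(p_i * log2(p_i)):
  s1: p = 38/111 = 0.3423, -p*log2(p) = 0.5294
  s2: p = 9/111 = 0.0811, -p*log2(p) = 0.2939
  s3: p = 21/111 = 0.1892, -p*log2(p) = 0.4545
  s4: p = 35/111 = 0.3153, -p*log2(p) = 0.5250
  s5: p = 8/111 = 0.0721, -p*log2(p) = 0.2735
H = sum of terms = 2.0763
Rounded to 2 decimals: 2.08

2.08


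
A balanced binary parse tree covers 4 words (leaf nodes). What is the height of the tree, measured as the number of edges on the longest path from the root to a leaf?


In a balanced binary tree with n leaves the deepest leaf is ceil(log2(n)) edges below the root.
log2(4) = 2.0000
ceil(2.0000) = 2
height (edges) = 2

2


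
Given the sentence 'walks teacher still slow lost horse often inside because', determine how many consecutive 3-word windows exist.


Word trigrams from [9] words:
  Trigram 1: (walks teacher still)
  Trigram 2: (teacher still slow)
  Trigram 3: (still slow lost)
  Trigram 4: (slow lost horse)
  Trigram 5: (lost horse often)
  Trigram 6: (horse often inside)
  Trigram 7: (often inside because)
Total word trigrams: 9 - 2 = 7

7


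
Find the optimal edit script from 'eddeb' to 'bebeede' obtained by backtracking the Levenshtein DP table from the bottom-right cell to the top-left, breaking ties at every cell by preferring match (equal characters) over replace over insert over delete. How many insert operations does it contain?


Edit distance = 5. Backtracking from cell (5, 7) with preference match > replace > insert > delete,
then listing the resulting alignment 'eddeb' -> 'bebeede' left to right:
  Step 1: insert 'b' [insertion #1]
  Step 2: keep 'e'
  Step 3: replace d->b
  Step 4: replace d->e
  Step 5: keep 'e'
  Step 6: insert 'd' [insertion #2]
  Step 7: replace b->e
Total insertions: 2

2


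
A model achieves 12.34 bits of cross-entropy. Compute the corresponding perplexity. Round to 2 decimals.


Perplexity formula: PP = 2^H
H = 12.34
PP = 2^12.34
Decompose: 2^12.34 = 2^12 * 2^0.34
2^12 = 4096, 2^0.34 ~ 1.2657566
PP ~ 4096 * 1.2657566 = 5184.5390336
Rounded to 2 decimals: 5184.54

5184.54


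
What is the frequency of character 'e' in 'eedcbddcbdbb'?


Scanning 'eedcbddcbdbb' for 'e':
  Position 0: 'e' -> MATCH (count: 1)
  Position 1: 'e' -> MATCH (count: 2)
Total occurrences of 'e': 2

2


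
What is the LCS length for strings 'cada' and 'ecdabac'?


DP table for LCS of 'cada' and 'ecdabac':
       e  c  d  a  b  a  c
    0  0  0  0  0  0  0  0
  c 0  0  1  1  1  1  1  1
  a 0  0  1  1  2  2  2  2
  d 0  0  1  2  2  2  2  2
  a 0  0  1  2  3  3  3  3
LCS: 'caa'
LCS length = 3

3


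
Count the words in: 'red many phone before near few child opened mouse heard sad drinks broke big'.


Counting words by splitting on spaces:
  Word 1: 'red'
  Word 2: 'many'
  Word 3: 'phone'
  Word 4: 'before'
  Word 5: 'near'
  Word 6: 'few'
  Word 7: 'child'
  Word 8: 'opened'
  Word 9: 'mouse'
  Word 10: 'heard'
  Word 11: 'sad'
  Word 12: 'drinks'
  Word 13: 'broke'
  Word 14: 'big'
Total words: 14

14


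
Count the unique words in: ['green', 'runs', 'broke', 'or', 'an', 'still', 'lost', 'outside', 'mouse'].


Listing all tokens and tracking unique types:
  Token 1: 'green' -> NEW (unique so far: 1)
  Token 2: 'runs' -> NEW (unique so far: 2)
  Token 3: 'broke' -> NEW (unique so far: 3)
  Token 4: 'or' -> NEW (unique so far: 4)
  Token 5: 'an' -> NEW (unique so far: 5)
  Token 6: 'still' -> NEW (unique so far: 6)
  Token 7: 'lost' -> NEW (unique so far: 7)
  Token 8: 'outside' -> NEW (unique so far: 8)
  Token 9: 'mouse' -> NEW (unique so far: 9)
Unique types: ('an', 'broke', 'green', 'lost', 'mouse', 'or', 'outside', 'runs', 'still')
Vocabulary size: 9

9


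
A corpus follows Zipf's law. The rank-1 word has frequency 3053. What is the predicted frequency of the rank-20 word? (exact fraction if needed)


Zipf's law: freq(rank) = f1 / rank
f1 = 3053, rank = 20
freq = 3053 / 20
GCD(3053, 20) = 1
Simplified: 3053/20

3053/20


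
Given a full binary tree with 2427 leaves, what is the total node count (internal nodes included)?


Leaf nodes (terminals): 2427
Internal nodes = n - 1 = 2427 - 1 = 2426
Total = leaves + internal = 2427 + 2426 = 4853

4853


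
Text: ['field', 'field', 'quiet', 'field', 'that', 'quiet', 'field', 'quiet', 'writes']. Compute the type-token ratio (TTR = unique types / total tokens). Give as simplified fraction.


Tokens: 9
Unique types: ('field', 'quiet', 'that', 'writes') = 4
TTR = 4/9
Already in lowest terms.

4/9


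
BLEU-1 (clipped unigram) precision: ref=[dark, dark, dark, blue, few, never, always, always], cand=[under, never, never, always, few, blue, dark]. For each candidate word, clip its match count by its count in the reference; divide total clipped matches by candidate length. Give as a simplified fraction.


Reference word counts: {'always': 2, 'blue': 1, 'dark': 3, 'few': 1, 'never': 1}
Checking each candidate word (with clipping):
  'under' -> not in reference -> no match (matches: 0)
  'never' -> in reference (ref count 1, used 1/1) -> match (matches: 1)
  'never' -> ref count 1 already used up (1/1) -> clipped, no match (matches: 1)
  'always' -> in reference (ref count 2, used 1/2) -> match (matches: 2)
  'few' -> in reference (ref count 1, used 1/1) -> match (matches: 3)
  'blue' -> in reference (ref count 1, used 1/1) -> match (matches: 4)
  'dark' -> in reference (ref count 3, used 1/3) -> match (matches: 5)
Clipped matches: 5, Candidate length: 7
Precision = 5/7

5/7
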